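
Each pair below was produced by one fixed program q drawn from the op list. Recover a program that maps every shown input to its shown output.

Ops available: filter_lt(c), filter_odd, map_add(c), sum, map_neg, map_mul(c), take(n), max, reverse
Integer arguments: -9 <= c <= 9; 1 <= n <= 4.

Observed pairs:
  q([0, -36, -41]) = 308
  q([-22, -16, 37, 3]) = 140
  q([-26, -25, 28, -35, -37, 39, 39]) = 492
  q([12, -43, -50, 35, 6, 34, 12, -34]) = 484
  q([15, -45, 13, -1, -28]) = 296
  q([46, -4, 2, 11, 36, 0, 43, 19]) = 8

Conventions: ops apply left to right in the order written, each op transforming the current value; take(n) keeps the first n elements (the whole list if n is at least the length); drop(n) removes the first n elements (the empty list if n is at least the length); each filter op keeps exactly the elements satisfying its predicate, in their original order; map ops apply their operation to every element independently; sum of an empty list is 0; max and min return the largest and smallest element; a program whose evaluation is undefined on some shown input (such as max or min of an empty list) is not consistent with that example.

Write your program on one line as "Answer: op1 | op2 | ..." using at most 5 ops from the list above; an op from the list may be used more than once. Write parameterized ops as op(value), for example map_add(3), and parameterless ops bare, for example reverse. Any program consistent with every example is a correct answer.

filter_lt(9) | map_neg | map_mul(4) | sum

Check, running the answer program on each example:
  [0, -36, -41] -> [0, -36, -41] -> [0, 36, 41] -> [0, 144, 164] -> 308
  [-22, -16, 37, 3] -> [-22, -16, 3] -> [22, 16, -3] -> [88, 64, -12] -> 140
  [-26, -25, 28, -35, -37, 39, 39] -> [-26, -25, -35, -37] -> [26, 25, 35, 37] -> [104, 100, 140, 148] -> 492
  [12, -43, -50, 35, 6, 34, 12, -34] -> [-43, -50, 6, -34] -> [43, 50, -6, 34] -> [172, 200, -24, 136] -> 484
  [15, -45, 13, -1, -28] -> [-45, -1, -28] -> [45, 1, 28] -> [180, 4, 112] -> 296
  [46, -4, 2, 11, 36, 0, 43, 19] -> [-4, 2, 0] -> [4, -2, 0] -> [16, -8, 0] -> 8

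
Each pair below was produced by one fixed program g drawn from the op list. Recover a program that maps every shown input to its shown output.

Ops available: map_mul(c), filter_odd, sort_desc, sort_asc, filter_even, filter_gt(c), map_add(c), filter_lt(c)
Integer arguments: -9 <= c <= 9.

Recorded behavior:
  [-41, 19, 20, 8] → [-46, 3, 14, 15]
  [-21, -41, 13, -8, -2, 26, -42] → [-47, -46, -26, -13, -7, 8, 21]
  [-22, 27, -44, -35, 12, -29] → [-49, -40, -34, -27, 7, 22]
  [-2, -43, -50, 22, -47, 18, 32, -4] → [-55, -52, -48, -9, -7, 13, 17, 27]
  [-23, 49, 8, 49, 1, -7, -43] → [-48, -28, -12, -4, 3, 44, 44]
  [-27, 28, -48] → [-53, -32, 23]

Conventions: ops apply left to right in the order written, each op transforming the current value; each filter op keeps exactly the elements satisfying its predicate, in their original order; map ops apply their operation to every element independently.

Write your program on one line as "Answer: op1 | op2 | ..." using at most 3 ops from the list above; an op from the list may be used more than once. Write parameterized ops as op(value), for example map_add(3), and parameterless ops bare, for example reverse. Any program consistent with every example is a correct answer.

map_add(-5) | sort_asc

Check, running the answer program on each example:
  [-41, 19, 20, 8] -> [-46, 14, 15, 3] -> [-46, 3, 14, 15]
  [-21, -41, 13, -8, -2, 26, -42] -> [-26, -46, 8, -13, -7, 21, -47] -> [-47, -46, -26, -13, -7, 8, 21]
  [-22, 27, -44, -35, 12, -29] -> [-27, 22, -49, -40, 7, -34] -> [-49, -40, -34, -27, 7, 22]
  [-2, -43, -50, 22, -47, 18, 32, -4] -> [-7, -48, -55, 17, -52, 13, 27, -9] -> [-55, -52, -48, -9, -7, 13, 17, 27]
  [-23, 49, 8, 49, 1, -7, -43] -> [-28, 44, 3, 44, -4, -12, -48] -> [-48, -28, -12, -4, 3, 44, 44]
  [-27, 28, -48] -> [-32, 23, -53] -> [-53, -32, 23]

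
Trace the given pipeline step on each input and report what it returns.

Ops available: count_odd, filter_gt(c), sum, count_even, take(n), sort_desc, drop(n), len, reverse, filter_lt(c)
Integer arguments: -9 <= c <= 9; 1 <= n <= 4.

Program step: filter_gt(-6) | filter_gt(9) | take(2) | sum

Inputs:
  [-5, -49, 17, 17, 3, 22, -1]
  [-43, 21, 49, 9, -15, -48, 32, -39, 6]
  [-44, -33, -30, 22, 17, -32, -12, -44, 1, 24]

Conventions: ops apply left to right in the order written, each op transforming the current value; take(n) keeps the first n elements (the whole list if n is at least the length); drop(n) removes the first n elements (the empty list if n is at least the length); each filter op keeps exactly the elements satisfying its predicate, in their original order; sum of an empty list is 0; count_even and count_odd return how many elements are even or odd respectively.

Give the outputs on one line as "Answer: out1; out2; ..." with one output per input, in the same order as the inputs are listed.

34; 70; 39

Execution, op by op:
  [-5, -49, 17, 17, 3, 22, -1] -> [-5, 17, 17, 3, 22, -1] -> [17, 17, 22] -> [17, 17] -> 34
  [-43, 21, 49, 9, -15, -48, 32, -39, 6] -> [21, 49, 9, 32, 6] -> [21, 49, 32] -> [21, 49] -> 70
  [-44, -33, -30, 22, 17, -32, -12, -44, 1, 24] -> [22, 17, 1, 24] -> [22, 17, 24] -> [22, 17] -> 39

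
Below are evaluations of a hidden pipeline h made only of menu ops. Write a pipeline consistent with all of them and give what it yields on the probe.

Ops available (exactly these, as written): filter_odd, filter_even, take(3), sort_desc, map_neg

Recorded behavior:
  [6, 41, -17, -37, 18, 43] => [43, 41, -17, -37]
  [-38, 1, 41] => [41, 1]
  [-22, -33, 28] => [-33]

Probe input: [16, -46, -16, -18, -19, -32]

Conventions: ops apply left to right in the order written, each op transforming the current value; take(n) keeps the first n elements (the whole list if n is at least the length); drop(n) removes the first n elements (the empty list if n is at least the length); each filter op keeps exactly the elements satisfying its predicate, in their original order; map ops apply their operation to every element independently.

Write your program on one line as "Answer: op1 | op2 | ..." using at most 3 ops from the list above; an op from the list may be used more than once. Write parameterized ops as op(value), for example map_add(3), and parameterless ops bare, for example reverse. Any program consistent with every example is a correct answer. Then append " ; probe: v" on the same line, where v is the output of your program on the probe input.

sort_desc | filter_odd ; probe: [-19]

Check, running the answer program on each example:
  [6, 41, -17, -37, 18, 43] -> [43, 41, 18, 6, -17, -37] -> [43, 41, -17, -37]
  [-38, 1, 41] -> [41, 1, -38] -> [41, 1]
  [-22, -33, 28] -> [28, -22, -33] -> [-33]
  probe: [16, -46, -16, -18, -19, -32] -> [16, -16, -18, -19, -32, -46] -> [-19]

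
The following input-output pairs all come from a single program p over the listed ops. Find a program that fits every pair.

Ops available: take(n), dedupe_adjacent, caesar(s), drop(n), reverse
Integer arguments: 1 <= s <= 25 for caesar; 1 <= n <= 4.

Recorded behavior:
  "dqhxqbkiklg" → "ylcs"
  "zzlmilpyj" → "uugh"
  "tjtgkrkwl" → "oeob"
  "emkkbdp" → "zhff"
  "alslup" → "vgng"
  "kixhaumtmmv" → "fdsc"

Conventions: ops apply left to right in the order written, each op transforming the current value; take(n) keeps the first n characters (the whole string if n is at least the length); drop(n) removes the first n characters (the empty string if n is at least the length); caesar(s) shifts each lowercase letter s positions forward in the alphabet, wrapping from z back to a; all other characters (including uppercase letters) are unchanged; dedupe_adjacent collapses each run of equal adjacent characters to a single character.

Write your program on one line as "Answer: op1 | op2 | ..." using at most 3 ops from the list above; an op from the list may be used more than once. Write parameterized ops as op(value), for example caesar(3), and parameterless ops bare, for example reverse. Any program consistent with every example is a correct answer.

take(4) | caesar(21)

Check, running the answer program on each example:
  "dqhxqbkiklg" -> "dqhx" -> "ylcs"
  "zzlmilpyj" -> "zzlm" -> "uugh"
  "tjtgkrkwl" -> "tjtg" -> "oeob"
  "emkkbdp" -> "emkk" -> "zhff"
  "alslup" -> "alsl" -> "vgng"
  "kixhaumtmmv" -> "kixh" -> "fdsc"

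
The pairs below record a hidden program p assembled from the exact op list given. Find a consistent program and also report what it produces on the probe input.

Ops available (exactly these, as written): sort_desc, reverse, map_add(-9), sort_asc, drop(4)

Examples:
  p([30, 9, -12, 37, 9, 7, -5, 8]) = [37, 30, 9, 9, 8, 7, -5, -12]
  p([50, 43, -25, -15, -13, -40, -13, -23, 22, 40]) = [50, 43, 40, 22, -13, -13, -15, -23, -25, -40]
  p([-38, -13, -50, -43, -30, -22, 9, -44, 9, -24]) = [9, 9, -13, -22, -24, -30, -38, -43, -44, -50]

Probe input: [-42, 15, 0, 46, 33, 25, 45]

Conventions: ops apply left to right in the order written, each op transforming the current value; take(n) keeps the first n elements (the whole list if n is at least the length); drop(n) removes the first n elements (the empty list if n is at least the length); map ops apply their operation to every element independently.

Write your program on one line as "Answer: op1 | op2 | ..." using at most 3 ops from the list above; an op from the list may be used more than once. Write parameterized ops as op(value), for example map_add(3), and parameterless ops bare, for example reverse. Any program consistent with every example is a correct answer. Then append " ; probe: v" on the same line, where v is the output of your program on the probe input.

sort_asc | reverse ; probe: [46, 45, 33, 25, 15, 0, -42]

Check, running the answer program on each example:
  [30, 9, -12, 37, 9, 7, -5, 8] -> [-12, -5, 7, 8, 9, 9, 30, 37] -> [37, 30, 9, 9, 8, 7, -5, -12]
  [50, 43, -25, -15, -13, -40, -13, -23, 22, 40] -> [-40, -25, -23, -15, -13, -13, 22, 40, 43, 50] -> [50, 43, 40, 22, -13, -13, -15, -23, -25, -40]
  [-38, -13, -50, -43, -30, -22, 9, -44, 9, -24] -> [-50, -44, -43, -38, -30, -24, -22, -13, 9, 9] -> [9, 9, -13, -22, -24, -30, -38, -43, -44, -50]
  probe: [-42, 15, 0, 46, 33, 25, 45] -> [-42, 0, 15, 25, 33, 45, 46] -> [46, 45, 33, 25, 15, 0, -42]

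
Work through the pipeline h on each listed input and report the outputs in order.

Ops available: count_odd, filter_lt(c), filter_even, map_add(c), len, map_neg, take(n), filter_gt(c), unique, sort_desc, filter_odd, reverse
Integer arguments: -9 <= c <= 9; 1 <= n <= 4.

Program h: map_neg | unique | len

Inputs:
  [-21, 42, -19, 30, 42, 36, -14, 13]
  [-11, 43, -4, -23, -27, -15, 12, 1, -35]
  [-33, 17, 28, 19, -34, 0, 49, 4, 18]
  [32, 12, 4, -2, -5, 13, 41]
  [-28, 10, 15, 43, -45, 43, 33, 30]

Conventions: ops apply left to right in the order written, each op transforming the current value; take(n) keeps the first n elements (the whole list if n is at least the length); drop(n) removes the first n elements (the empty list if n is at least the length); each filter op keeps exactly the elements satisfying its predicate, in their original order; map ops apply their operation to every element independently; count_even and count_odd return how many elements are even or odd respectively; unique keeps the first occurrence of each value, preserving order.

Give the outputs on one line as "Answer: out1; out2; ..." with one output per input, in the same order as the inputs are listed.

Execution, op by op:
  [-21, 42, -19, 30, 42, 36, -14, 13] -> [21, -42, 19, -30, -42, -36, 14, -13] -> [21, -42, 19, -30, -36, 14, -13] -> 7
  [-11, 43, -4, -23, -27, -15, 12, 1, -35] -> [11, -43, 4, 23, 27, 15, -12, -1, 35] -> [11, -43, 4, 23, 27, 15, -12, -1, 35] -> 9
  [-33, 17, 28, 19, -34, 0, 49, 4, 18] -> [33, -17, -28, -19, 34, 0, -49, -4, -18] -> [33, -17, -28, -19, 34, 0, -49, -4, -18] -> 9
  [32, 12, 4, -2, -5, 13, 41] -> [-32, -12, -4, 2, 5, -13, -41] -> [-32, -12, -4, 2, 5, -13, -41] -> 7
  [-28, 10, 15, 43, -45, 43, 33, 30] -> [28, -10, -15, -43, 45, -43, -33, -30] -> [28, -10, -15, -43, 45, -33, -30] -> 7

7; 9; 9; 7; 7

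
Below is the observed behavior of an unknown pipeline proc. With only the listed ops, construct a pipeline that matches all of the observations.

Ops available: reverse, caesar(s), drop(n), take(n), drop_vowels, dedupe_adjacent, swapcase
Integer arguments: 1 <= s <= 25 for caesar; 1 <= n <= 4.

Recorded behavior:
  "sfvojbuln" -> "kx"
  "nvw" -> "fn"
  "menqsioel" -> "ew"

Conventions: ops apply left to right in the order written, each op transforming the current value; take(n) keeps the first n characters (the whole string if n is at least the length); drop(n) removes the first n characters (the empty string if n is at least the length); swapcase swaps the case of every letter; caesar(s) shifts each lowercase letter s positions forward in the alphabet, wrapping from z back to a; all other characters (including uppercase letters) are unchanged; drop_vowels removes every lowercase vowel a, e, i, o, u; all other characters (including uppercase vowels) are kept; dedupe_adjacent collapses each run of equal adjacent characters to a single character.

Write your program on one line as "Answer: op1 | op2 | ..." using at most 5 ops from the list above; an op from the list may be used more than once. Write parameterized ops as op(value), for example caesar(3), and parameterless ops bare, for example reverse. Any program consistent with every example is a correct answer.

take(3) | take(2) | reverse | caesar(18) | reverse

Check, running the answer program on each example:
  "sfvojbuln" -> "sfv" -> "sf" -> "fs" -> "xk" -> "kx"
  "nvw" -> "nvw" -> "nv" -> "vn" -> "nf" -> "fn"
  "menqsioel" -> "men" -> "me" -> "em" -> "we" -> "ew"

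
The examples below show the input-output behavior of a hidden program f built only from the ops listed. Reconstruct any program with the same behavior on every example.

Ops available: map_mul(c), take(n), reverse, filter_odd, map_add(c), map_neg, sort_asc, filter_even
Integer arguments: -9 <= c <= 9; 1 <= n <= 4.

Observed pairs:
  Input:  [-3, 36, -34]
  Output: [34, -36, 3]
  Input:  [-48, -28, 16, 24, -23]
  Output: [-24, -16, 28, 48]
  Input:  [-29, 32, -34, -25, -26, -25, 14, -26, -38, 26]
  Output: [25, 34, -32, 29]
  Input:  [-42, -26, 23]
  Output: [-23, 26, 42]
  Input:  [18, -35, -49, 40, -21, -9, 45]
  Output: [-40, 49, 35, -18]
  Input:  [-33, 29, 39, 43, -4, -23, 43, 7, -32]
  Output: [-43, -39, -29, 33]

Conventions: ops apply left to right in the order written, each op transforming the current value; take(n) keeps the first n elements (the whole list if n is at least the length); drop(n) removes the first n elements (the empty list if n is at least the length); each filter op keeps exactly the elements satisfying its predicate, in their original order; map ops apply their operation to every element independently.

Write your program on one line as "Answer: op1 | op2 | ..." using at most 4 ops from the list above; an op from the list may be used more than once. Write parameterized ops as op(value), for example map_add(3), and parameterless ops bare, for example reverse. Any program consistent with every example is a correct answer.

take(4) | reverse | map_neg

Check, running the answer program on each example:
  [-3, 36, -34] -> [-3, 36, -34] -> [-34, 36, -3] -> [34, -36, 3]
  [-48, -28, 16, 24, -23] -> [-48, -28, 16, 24] -> [24, 16, -28, -48] -> [-24, -16, 28, 48]
  [-29, 32, -34, -25, -26, -25, 14, -26, -38, 26] -> [-29, 32, -34, -25] -> [-25, -34, 32, -29] -> [25, 34, -32, 29]
  [-42, -26, 23] -> [-42, -26, 23] -> [23, -26, -42] -> [-23, 26, 42]
  [18, -35, -49, 40, -21, -9, 45] -> [18, -35, -49, 40] -> [40, -49, -35, 18] -> [-40, 49, 35, -18]
  [-33, 29, 39, 43, -4, -23, 43, 7, -32] -> [-33, 29, 39, 43] -> [43, 39, 29, -33] -> [-43, -39, -29, 33]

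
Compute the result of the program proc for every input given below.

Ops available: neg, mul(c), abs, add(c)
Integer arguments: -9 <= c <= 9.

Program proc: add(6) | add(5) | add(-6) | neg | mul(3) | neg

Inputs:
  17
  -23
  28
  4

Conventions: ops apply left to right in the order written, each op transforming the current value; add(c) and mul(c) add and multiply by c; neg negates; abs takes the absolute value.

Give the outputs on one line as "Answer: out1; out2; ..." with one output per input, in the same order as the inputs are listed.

66; -54; 99; 27

Execution, op by op:
  17 -> 23 -> 28 -> 22 -> -22 -> -66 -> 66
  -23 -> -17 -> -12 -> -18 -> 18 -> 54 -> -54
  28 -> 34 -> 39 -> 33 -> -33 -> -99 -> 99
  4 -> 10 -> 15 -> 9 -> -9 -> -27 -> 27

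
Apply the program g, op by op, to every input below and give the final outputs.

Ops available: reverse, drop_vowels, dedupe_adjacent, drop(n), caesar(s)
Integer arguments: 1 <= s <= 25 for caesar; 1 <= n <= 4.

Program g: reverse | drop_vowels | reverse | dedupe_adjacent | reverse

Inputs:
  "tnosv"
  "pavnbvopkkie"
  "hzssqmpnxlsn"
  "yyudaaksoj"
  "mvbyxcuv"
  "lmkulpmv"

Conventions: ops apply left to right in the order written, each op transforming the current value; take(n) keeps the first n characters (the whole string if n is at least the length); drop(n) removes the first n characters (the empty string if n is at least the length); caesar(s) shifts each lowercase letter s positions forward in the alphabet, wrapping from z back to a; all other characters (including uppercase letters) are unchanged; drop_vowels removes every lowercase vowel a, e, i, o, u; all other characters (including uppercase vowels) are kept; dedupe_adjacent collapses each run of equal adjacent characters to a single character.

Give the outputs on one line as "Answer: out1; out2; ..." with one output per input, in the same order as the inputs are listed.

Execution, op by op:
  "tnosv" -> "vsont" -> "vsnt" -> "tnsv" -> "tnsv" -> "vsnt"
  "pavnbvopkkie" -> "eikkpovbnvap" -> "kkpvbnvp" -> "pvnbvpkk" -> "pvnbvpk" -> "kpvbnvp"
  "hzssqmpnxlsn" -> "nslxnpmqsszh" -> "nslxnpmqsszh" -> "hzssqmpnxlsn" -> "hzsqmpnxlsn" -> "nslxnpmqszh"
  "yyudaaksoj" -> "joskaaduyy" -> "jskdyy" -> "yydksj" -> "ydksj" -> "jskdy"
  "mvbyxcuv" -> "vucxybvm" -> "vcxybvm" -> "mvbyxcv" -> "mvbyxcv" -> "vcxybvm"
  "lmkulpmv" -> "vmplukml" -> "vmplkml" -> "lmklpmv" -> "lmklpmv" -> "vmplkml"

"vsnt"; "kpvbnvp"; "nslxnpmqszh"; "jskdy"; "vcxybvm"; "vmplkml"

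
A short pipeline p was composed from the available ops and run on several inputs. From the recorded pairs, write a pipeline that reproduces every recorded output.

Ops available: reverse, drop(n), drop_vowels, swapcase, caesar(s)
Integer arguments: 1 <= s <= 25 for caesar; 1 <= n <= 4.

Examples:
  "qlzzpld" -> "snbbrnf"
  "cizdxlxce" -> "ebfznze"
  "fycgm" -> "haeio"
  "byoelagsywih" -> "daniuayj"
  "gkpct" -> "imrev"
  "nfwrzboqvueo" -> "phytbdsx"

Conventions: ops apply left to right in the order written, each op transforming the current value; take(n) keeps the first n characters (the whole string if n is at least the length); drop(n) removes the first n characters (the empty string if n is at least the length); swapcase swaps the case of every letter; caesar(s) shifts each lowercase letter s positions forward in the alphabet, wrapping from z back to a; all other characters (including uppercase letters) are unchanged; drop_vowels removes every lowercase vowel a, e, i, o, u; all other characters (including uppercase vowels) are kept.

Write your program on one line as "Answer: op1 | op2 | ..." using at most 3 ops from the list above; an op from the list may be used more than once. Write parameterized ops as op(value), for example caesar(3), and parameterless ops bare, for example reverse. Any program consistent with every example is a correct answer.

drop_vowels | caesar(20) | caesar(8)

Check, running the answer program on each example:
  "qlzzpld" -> "qlzzpld" -> "kfttjfx" -> "snbbrnf"
  "cizdxlxce" -> "czdxlxc" -> "wtxrfrw" -> "ebfznze"
  "fycgm" -> "fycgm" -> "zswag" -> "haeio"
  "byoelagsywih" -> "bylgsywh" -> "vsfamsqb" -> "daniuayj"
  "gkpct" -> "gkpct" -> "aejwn" -> "imrev"
  "nfwrzboqvueo" -> "nfwrzbqv" -> "hzqltvkp" -> "phytbdsx"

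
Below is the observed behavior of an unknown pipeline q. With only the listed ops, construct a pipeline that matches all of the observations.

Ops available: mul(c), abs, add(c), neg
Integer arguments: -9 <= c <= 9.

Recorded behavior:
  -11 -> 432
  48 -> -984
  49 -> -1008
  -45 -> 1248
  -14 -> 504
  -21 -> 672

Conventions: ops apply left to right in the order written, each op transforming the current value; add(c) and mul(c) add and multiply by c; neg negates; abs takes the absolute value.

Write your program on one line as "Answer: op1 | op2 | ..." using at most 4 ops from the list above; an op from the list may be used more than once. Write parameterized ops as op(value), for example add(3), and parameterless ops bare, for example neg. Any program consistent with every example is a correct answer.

neg | add(7) | mul(-4) | mul(-6)

Check, running the answer program on each example:
  -11 -> 11 -> 18 -> -72 -> 432
  48 -> -48 -> -41 -> 164 -> -984
  49 -> -49 -> -42 -> 168 -> -1008
  -45 -> 45 -> 52 -> -208 -> 1248
  -14 -> 14 -> 21 -> -84 -> 504
  -21 -> 21 -> 28 -> -112 -> 672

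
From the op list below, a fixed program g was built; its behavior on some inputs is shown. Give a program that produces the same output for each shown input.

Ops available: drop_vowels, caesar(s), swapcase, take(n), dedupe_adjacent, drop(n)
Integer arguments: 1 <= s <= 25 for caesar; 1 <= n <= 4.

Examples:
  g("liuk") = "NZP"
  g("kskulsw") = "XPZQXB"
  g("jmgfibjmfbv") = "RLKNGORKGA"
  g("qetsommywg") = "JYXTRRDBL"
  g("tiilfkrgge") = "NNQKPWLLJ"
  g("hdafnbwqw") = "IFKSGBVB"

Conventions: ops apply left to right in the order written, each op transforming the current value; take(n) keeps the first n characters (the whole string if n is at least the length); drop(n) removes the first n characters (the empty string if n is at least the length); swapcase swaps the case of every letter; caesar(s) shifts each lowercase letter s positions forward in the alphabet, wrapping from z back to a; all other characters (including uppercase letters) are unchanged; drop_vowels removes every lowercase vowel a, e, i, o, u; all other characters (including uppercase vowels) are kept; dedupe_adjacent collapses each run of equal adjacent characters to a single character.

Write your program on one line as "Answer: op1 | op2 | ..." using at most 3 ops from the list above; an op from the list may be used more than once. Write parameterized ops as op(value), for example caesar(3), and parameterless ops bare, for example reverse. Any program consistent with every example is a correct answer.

drop(1) | caesar(5) | swapcase

Check, running the answer program on each example:
  "liuk" -> "iuk" -> "nzp" -> "NZP"
  "kskulsw" -> "skulsw" -> "xpzqxb" -> "XPZQXB"
  "jmgfibjmfbv" -> "mgfibjmfbv" -> "rlkngorkga" -> "RLKNGORKGA"
  "qetsommywg" -> "etsommywg" -> "jyxtrrdbl" -> "JYXTRRDBL"
  "tiilfkrgge" -> "iilfkrgge" -> "nnqkpwllj" -> "NNQKPWLLJ"
  "hdafnbwqw" -> "dafnbwqw" -> "ifksgbvb" -> "IFKSGBVB"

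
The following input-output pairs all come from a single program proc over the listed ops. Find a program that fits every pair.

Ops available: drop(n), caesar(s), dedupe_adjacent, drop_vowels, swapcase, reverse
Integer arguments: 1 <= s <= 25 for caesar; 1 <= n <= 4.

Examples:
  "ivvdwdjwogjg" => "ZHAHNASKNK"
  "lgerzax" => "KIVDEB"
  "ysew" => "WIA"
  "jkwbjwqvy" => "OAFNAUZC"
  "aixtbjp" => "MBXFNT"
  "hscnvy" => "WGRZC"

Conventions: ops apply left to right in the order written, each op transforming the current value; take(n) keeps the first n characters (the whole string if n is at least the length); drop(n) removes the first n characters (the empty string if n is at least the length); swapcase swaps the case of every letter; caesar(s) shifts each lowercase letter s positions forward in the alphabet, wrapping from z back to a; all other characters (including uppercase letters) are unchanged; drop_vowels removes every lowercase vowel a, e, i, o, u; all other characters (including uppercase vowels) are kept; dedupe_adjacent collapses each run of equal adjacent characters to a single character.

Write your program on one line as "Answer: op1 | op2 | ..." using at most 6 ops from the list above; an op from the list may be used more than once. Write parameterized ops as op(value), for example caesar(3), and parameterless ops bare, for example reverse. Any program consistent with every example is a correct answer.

dedupe_adjacent | drop(1) | reverse | caesar(4) | swapcase | reverse

Check, running the answer program on each example:
  "ivvdwdjwogjg" -> "ivdwdjwogjg" -> "vdwdjwogjg" -> "gjgowjdwdv" -> "knksanhahz" -> "KNKSANHAHZ" -> "ZHAHNASKNK"
  "lgerzax" -> "lgerzax" -> "gerzax" -> "xazreg" -> "bedvik" -> "BEDVIK" -> "KIVDEB"
  "ysew" -> "ysew" -> "sew" -> "wes" -> "aiw" -> "AIW" -> "WIA"
  "jkwbjwqvy" -> "jkwbjwqvy" -> "kwbjwqvy" -> "yvqwjbwk" -> "czuanfao" -> "CZUANFAO" -> "OAFNAUZC"
  "aixtbjp" -> "aixtbjp" -> "ixtbjp" -> "pjbtxi" -> "tnfxbm" -> "TNFXBM" -> "MBXFNT"
  "hscnvy" -> "hscnvy" -> "scnvy" -> "yvncs" -> "czrgw" -> "CZRGW" -> "WGRZC"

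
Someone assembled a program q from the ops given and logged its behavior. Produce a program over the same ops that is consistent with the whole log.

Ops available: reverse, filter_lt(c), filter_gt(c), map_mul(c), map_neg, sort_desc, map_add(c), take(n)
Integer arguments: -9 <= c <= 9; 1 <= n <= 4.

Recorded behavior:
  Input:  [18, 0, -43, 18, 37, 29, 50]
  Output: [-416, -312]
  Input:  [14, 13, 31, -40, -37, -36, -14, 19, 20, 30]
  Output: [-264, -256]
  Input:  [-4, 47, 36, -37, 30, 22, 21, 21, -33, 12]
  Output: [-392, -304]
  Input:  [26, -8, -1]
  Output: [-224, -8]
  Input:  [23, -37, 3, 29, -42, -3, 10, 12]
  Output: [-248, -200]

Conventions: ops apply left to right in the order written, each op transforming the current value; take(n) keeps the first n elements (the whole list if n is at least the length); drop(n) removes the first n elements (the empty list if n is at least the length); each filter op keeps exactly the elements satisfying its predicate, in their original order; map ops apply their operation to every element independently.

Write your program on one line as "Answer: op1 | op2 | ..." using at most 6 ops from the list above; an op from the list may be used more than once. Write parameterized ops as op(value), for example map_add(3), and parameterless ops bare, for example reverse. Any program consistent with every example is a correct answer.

map_add(5) | map_add(-3) | sort_desc | map_mul(-8) | filter_lt(2) | take(2)

Check, running the answer program on each example:
  [18, 0, -43, 18, 37, 29, 50] -> [23, 5, -38, 23, 42, 34, 55] -> [20, 2, -41, 20, 39, 31, 52] -> [52, 39, 31, 20, 20, 2, -41] -> [-416, -312, -248, -160, -160, -16, 328] -> [-416, -312, -248, -160, -160, -16] -> [-416, -312]
  [14, 13, 31, -40, -37, -36, -14, 19, 20, 30] -> [19, 18, 36, -35, -32, -31, -9, 24, 25, 35] -> [16, 15, 33, -38, -35, -34, -12, 21, 22, 32] -> [33, 32, 22, 21, 16, 15, -12, -34, -35, -38] -> [-264, -256, -176, -168, -128, -120, 96, 272, 280, 304] -> [-264, -256, -176, -168, -128, -120] -> [-264, -256]
  [-4, 47, 36, -37, 30, 22, 21, 21, -33, 12] -> [1, 52, 41, -32, 35, 27, 26, 26, -28, 17] -> [-2, 49, 38, -35, 32, 24, 23, 23, -31, 14] -> [49, 38, 32, 24, 23, 23, 14, -2, -31, -35] -> [-392, -304, -256, -192, -184, -184, -112, 16, 248, 280] -> [-392, -304, -256, -192, -184, -184, -112] -> [-392, -304]
  [26, -8, -1] -> [31, -3, 4] -> [28, -6, 1] -> [28, 1, -6] -> [-224, -8, 48] -> [-224, -8] -> [-224, -8]
  [23, -37, 3, 29, -42, -3, 10, 12] -> [28, -32, 8, 34, -37, 2, 15, 17] -> [25, -35, 5, 31, -40, -1, 12, 14] -> [31, 25, 14, 12, 5, -1, -35, -40] -> [-248, -200, -112, -96, -40, 8, 280, 320] -> [-248, -200, -112, -96, -40] -> [-248, -200]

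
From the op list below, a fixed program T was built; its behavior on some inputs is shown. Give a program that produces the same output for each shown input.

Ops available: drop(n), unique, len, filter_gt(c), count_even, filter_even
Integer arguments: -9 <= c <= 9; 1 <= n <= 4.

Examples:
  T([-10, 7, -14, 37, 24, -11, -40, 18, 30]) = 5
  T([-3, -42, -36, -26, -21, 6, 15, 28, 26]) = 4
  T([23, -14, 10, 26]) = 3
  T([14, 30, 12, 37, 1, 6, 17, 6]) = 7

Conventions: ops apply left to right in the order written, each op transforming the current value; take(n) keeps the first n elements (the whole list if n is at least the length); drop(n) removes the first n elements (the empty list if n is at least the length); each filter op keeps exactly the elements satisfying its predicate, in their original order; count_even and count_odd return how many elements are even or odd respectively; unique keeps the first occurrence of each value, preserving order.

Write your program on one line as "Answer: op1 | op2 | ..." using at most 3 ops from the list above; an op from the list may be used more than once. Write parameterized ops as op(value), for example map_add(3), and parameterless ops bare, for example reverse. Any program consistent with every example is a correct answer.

unique | filter_gt(0) | len

Check, running the answer program on each example:
  [-10, 7, -14, 37, 24, -11, -40, 18, 30] -> [-10, 7, -14, 37, 24, -11, -40, 18, 30] -> [7, 37, 24, 18, 30] -> 5
  [-3, -42, -36, -26, -21, 6, 15, 28, 26] -> [-3, -42, -36, -26, -21, 6, 15, 28, 26] -> [6, 15, 28, 26] -> 4
  [23, -14, 10, 26] -> [23, -14, 10, 26] -> [23, 10, 26] -> 3
  [14, 30, 12, 37, 1, 6, 17, 6] -> [14, 30, 12, 37, 1, 6, 17] -> [14, 30, 12, 37, 1, 6, 17] -> 7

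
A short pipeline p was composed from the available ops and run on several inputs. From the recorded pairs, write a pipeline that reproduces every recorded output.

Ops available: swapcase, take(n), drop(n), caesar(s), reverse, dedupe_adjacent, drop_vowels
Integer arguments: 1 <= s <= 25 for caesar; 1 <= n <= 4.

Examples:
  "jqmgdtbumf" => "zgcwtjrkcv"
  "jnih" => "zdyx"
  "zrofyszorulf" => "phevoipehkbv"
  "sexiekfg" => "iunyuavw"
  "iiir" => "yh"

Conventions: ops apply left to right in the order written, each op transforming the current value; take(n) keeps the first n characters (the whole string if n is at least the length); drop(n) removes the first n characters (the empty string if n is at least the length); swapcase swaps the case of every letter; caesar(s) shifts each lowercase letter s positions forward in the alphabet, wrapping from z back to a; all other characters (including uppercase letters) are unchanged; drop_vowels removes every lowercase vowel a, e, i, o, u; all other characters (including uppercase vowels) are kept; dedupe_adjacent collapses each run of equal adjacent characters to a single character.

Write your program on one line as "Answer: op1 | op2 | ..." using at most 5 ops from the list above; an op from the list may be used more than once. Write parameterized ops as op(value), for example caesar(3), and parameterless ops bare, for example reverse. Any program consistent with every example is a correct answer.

caesar(17) | caesar(23) | dedupe_adjacent | caesar(2)

Check, running the answer program on each example:
  "jqmgdtbumf" -> "ahdxuksldw" -> "xeaurhpiat" -> "xeaurhpiat" -> "zgcwtjrkcv"
  "jnih" -> "aezy" -> "xbwv" -> "xbwv" -> "zdyx"
  "zrofyszorulf" -> "qifwpjqfilcw" -> "nfctmgncfizt" -> "nfctmgncfizt" -> "phevoipehkbv"
  "sexiekfg" -> "jvozvbwx" -> "gslwsytu" -> "gslwsytu" -> "iunyuavw"
  "iiir" -> "zzzi" -> "wwwf" -> "wf" -> "yh"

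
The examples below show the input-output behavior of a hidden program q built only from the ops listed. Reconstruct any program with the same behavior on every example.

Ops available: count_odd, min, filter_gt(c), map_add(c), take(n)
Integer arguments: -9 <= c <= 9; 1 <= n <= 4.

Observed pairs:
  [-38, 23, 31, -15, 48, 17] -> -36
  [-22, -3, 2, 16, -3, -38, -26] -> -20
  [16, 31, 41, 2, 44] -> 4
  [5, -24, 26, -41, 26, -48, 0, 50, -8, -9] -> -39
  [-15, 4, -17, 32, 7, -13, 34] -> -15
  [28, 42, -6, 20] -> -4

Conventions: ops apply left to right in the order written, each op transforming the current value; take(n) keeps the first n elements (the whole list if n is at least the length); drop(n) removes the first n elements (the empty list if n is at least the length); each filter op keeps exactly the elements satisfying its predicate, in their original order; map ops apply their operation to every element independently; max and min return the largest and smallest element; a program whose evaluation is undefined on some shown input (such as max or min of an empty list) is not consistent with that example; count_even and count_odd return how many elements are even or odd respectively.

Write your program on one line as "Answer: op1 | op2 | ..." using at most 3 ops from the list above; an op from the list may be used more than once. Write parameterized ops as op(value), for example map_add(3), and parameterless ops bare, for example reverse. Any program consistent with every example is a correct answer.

take(4) | map_add(2) | min

Check, running the answer program on each example:
  [-38, 23, 31, -15, 48, 17] -> [-38, 23, 31, -15] -> [-36, 25, 33, -13] -> -36
  [-22, -3, 2, 16, -3, -38, -26] -> [-22, -3, 2, 16] -> [-20, -1, 4, 18] -> -20
  [16, 31, 41, 2, 44] -> [16, 31, 41, 2] -> [18, 33, 43, 4] -> 4
  [5, -24, 26, -41, 26, -48, 0, 50, -8, -9] -> [5, -24, 26, -41] -> [7, -22, 28, -39] -> -39
  [-15, 4, -17, 32, 7, -13, 34] -> [-15, 4, -17, 32] -> [-13, 6, -15, 34] -> -15
  [28, 42, -6, 20] -> [28, 42, -6, 20] -> [30, 44, -4, 22] -> -4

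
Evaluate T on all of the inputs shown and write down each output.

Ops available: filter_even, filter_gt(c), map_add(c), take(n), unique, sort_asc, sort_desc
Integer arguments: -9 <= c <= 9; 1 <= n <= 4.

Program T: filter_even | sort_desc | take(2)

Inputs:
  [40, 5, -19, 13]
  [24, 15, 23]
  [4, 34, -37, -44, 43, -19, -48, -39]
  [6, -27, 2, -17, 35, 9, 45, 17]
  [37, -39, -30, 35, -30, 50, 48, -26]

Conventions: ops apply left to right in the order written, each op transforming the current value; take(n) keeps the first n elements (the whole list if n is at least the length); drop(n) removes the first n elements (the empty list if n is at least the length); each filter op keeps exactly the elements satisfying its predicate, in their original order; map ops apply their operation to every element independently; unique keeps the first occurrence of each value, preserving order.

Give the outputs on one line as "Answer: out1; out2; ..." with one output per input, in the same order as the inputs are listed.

[40]; [24]; [34, 4]; [6, 2]; [50, 48]

Execution, op by op:
  [40, 5, -19, 13] -> [40] -> [40] -> [40]
  [24, 15, 23] -> [24] -> [24] -> [24]
  [4, 34, -37, -44, 43, -19, -48, -39] -> [4, 34, -44, -48] -> [34, 4, -44, -48] -> [34, 4]
  [6, -27, 2, -17, 35, 9, 45, 17] -> [6, 2] -> [6, 2] -> [6, 2]
  [37, -39, -30, 35, -30, 50, 48, -26] -> [-30, -30, 50, 48, -26] -> [50, 48, -26, -30, -30] -> [50, 48]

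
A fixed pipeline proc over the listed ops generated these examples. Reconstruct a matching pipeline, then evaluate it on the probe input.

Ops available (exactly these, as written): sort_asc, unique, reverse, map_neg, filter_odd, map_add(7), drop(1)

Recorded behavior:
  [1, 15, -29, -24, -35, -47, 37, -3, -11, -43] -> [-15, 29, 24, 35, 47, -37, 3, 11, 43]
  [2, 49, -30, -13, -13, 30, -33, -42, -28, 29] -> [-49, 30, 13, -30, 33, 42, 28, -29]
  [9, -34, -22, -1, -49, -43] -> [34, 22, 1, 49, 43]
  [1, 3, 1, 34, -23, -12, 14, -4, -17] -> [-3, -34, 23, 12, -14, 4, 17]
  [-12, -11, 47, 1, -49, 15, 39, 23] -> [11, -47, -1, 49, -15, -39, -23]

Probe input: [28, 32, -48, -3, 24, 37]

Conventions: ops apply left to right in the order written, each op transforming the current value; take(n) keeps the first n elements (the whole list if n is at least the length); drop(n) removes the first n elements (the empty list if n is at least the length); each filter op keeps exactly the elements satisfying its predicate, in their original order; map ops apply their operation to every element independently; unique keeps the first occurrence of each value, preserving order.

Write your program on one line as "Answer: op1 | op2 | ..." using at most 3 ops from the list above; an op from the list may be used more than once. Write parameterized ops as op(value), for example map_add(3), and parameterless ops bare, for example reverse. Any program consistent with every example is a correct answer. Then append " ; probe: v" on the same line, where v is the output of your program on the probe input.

map_neg | unique | drop(1) ; probe: [-32, 48, 3, -24, -37]

Check, running the answer program on each example:
  [1, 15, -29, -24, -35, -47, 37, -3, -11, -43] -> [-1, -15, 29, 24, 35, 47, -37, 3, 11, 43] -> [-1, -15, 29, 24, 35, 47, -37, 3, 11, 43] -> [-15, 29, 24, 35, 47, -37, 3, 11, 43]
  [2, 49, -30, -13, -13, 30, -33, -42, -28, 29] -> [-2, -49, 30, 13, 13, -30, 33, 42, 28, -29] -> [-2, -49, 30, 13, -30, 33, 42, 28, -29] -> [-49, 30, 13, -30, 33, 42, 28, -29]
  [9, -34, -22, -1, -49, -43] -> [-9, 34, 22, 1, 49, 43] -> [-9, 34, 22, 1, 49, 43] -> [34, 22, 1, 49, 43]
  [1, 3, 1, 34, -23, -12, 14, -4, -17] -> [-1, -3, -1, -34, 23, 12, -14, 4, 17] -> [-1, -3, -34, 23, 12, -14, 4, 17] -> [-3, -34, 23, 12, -14, 4, 17]
  [-12, -11, 47, 1, -49, 15, 39, 23] -> [12, 11, -47, -1, 49, -15, -39, -23] -> [12, 11, -47, -1, 49, -15, -39, -23] -> [11, -47, -1, 49, -15, -39, -23]
  probe: [28, 32, -48, -3, 24, 37] -> [-28, -32, 48, 3, -24, -37] -> [-28, -32, 48, 3, -24, -37] -> [-32, 48, 3, -24, -37]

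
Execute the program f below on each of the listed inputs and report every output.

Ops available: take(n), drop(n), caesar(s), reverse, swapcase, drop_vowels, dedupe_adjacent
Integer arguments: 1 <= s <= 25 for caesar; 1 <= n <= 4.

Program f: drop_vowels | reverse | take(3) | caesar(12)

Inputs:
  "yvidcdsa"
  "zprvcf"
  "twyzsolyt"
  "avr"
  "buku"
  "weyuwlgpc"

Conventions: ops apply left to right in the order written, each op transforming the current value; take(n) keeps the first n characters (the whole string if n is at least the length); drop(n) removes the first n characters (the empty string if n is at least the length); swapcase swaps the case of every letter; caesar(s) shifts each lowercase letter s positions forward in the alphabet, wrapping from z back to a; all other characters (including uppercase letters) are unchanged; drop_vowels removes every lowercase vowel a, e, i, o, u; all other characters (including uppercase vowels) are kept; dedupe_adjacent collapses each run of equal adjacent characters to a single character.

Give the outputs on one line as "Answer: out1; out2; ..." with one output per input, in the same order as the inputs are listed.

"epo"; "roh"; "fkx"; "dh"; "wn"; "obs"

Execution, op by op:
  "yvidcdsa" -> "yvdcds" -> "sdcdvy" -> "sdc" -> "epo"
  "zprvcf" -> "zprvcf" -> "fcvrpz" -> "fcv" -> "roh"
  "twyzsolyt" -> "twyzslyt" -> "tylszywt" -> "tyl" -> "fkx"
  "avr" -> "vr" -> "rv" -> "rv" -> "dh"
  "buku" -> "bk" -> "kb" -> "kb" -> "wn"
  "weyuwlgpc" -> "wywlgpc" -> "cpglwyw" -> "cpg" -> "obs"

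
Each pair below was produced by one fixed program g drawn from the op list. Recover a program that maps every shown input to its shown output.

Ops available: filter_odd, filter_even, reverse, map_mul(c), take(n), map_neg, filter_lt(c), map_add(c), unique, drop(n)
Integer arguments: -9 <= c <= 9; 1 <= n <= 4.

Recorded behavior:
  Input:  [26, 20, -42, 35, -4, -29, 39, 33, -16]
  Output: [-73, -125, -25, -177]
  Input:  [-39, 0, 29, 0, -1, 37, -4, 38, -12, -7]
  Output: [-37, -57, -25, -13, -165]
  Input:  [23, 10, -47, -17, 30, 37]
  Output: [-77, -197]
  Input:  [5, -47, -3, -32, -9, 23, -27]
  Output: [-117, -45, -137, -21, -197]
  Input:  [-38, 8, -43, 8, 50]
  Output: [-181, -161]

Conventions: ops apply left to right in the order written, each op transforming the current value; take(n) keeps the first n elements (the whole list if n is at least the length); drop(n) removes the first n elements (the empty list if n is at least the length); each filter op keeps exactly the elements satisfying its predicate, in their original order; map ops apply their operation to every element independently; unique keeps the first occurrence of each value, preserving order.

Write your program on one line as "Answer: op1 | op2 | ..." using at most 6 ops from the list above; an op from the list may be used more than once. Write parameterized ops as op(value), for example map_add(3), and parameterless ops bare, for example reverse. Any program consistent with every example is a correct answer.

filter_lt(0) | map_mul(-4) | map_add(9) | reverse | map_neg

Check, running the answer program on each example:
  [26, 20, -42, 35, -4, -29, 39, 33, -16] -> [-42, -4, -29, -16] -> [168, 16, 116, 64] -> [177, 25, 125, 73] -> [73, 125, 25, 177] -> [-73, -125, -25, -177]
  [-39, 0, 29, 0, -1, 37, -4, 38, -12, -7] -> [-39, -1, -4, -12, -7] -> [156, 4, 16, 48, 28] -> [165, 13, 25, 57, 37] -> [37, 57, 25, 13, 165] -> [-37, -57, -25, -13, -165]
  [23, 10, -47, -17, 30, 37] -> [-47, -17] -> [188, 68] -> [197, 77] -> [77, 197] -> [-77, -197]
  [5, -47, -3, -32, -9, 23, -27] -> [-47, -3, -32, -9, -27] -> [188, 12, 128, 36, 108] -> [197, 21, 137, 45, 117] -> [117, 45, 137, 21, 197] -> [-117, -45, -137, -21, -197]
  [-38, 8, -43, 8, 50] -> [-38, -43] -> [152, 172] -> [161, 181] -> [181, 161] -> [-181, -161]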